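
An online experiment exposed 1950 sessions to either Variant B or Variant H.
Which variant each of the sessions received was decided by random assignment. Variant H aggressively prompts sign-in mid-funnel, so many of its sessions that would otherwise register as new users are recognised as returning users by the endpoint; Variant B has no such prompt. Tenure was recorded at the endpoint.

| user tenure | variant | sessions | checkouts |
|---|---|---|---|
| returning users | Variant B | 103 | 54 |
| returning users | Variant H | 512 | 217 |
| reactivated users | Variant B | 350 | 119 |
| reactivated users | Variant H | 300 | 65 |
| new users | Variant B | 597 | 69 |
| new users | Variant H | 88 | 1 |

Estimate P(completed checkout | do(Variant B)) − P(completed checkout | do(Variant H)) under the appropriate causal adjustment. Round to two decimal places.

-0.08

User tenure lies on the pathway variant → user tenure → outcome, so adjusting for it blocks the indirect effect. For the total causal effect of variant, use the unadjusted pooled rates.
The causal difference is the pooled difference: 0.230 − 0.314 = -0.084.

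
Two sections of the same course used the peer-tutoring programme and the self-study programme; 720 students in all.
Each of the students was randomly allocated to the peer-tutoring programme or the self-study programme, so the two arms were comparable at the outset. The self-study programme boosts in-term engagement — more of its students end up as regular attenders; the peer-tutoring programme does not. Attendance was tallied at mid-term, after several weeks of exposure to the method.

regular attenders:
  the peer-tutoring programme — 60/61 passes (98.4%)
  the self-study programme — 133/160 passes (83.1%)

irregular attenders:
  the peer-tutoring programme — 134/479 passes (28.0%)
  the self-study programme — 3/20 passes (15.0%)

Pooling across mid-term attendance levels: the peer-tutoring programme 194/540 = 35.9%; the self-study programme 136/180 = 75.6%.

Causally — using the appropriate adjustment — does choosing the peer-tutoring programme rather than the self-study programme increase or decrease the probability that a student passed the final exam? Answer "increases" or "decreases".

decreases

the peer-tutoring programme is higher inside every mid-term attendance stratum but the self-study programme is higher in aggregate. Whether to stratify depends on how mid-term attendance relates to the teaching method.
The distribution of mid-term attendance is itself part of what the teaching method does — it is an intermediate outcome. Holding it fixed would remove that part of the effect; the total effect is the pooled difference.
Pooled: the peer-tutoring programme 35.9% vs the self-study programme 75.6%; the self-study programme is higher overall.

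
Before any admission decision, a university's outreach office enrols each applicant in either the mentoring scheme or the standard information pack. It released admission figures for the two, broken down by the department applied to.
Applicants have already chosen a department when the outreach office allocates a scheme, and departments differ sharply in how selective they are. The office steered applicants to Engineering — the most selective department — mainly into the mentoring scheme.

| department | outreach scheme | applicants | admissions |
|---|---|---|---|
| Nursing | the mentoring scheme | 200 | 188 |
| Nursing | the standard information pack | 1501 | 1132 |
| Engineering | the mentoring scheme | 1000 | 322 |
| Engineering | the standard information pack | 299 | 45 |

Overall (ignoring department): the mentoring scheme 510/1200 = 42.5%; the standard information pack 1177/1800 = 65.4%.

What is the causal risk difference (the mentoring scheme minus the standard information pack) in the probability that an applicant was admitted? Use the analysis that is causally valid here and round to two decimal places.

Since department is a pre-existing factor (not a product of the outreach scheme) and it affects the outcome on its own, it is a confounder. The stratified rates, not the pooled rate, identify the causal effect.
Adjusting over the population distribution of department: 0.567·(0.940−0.754) + 0.433·(0.322−0.151) = +0.180.

+0.18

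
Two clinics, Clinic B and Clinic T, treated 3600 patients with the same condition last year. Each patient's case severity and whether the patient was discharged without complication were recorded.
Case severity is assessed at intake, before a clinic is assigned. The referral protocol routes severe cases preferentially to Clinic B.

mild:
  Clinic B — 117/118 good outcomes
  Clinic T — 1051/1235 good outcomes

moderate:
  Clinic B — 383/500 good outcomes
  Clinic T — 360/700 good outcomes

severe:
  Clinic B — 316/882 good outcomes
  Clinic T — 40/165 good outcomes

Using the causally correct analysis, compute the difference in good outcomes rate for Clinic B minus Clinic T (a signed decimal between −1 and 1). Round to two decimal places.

Here case severity is a common cause — it drives both which clinic a case falls under and the outcome. The crude comparison mixes populations; the stratum-specific rates are the causally relevant ones.
Adjusting over the population distribution of case severity: 0.376·(0.992−0.851) + 0.333·(0.766−0.514) + 0.291·(0.358−0.242) = +0.170.

+0.17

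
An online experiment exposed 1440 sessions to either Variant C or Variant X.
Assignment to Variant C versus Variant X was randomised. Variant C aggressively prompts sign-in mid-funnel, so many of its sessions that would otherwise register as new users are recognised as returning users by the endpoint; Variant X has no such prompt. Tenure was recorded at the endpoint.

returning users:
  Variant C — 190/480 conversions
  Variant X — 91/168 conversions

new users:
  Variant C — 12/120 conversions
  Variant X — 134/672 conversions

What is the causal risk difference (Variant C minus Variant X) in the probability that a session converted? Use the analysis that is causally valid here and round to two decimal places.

+0.07

Within every user tenure level Variant X has the higher rate, yet pooled Variant C does — Simpson's reversal.
User tenure lies on the pathway variant → user tenure → outcome, so adjusting for it blocks the indirect effect. For the total causal effect of variant, use the unadjusted pooled rates.
The causal difference is the pooled difference: 0.337 − 0.268 = +0.069.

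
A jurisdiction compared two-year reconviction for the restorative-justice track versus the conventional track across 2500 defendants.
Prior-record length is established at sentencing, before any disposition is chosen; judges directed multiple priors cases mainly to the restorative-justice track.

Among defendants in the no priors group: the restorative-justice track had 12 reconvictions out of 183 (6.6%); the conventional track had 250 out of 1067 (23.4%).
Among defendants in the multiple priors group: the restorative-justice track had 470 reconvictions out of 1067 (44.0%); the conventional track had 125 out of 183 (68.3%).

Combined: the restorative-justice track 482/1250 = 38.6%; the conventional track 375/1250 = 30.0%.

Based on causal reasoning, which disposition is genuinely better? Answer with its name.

the restorative-justice track

Here prior-record length is a common cause — it drives both which disposition a case falls under and the outcome. The crude comparison mixes populations; the stratum-specific rates are the causally relevant ones.
Within each level — no priors: 6.6% vs 23.4%; multiple priors: 44.0% vs 68.3% — the restorative-justice track is lower every time.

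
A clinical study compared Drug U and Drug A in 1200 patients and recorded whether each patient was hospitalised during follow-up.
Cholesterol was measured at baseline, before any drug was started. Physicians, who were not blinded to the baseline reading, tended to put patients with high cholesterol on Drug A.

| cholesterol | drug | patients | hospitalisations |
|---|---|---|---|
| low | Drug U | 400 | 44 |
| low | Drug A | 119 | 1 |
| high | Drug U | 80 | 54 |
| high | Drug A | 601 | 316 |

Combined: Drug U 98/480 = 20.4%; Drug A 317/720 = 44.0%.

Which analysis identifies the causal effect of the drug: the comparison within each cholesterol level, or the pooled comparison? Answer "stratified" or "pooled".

Within every cholesterol level Drug A has the lower rate, yet pooled Drug U does — Simpson's reversal.
Here cholesterol is a common cause — it drives both which drug a case falls under and the outcome. The crude comparison mixes populations; the stratum-specific rates are the causally relevant ones.
Within each level — low: 11.0% vs 0.8%; high: 67.5% vs 52.6% — Drug A is lower every time.

stratified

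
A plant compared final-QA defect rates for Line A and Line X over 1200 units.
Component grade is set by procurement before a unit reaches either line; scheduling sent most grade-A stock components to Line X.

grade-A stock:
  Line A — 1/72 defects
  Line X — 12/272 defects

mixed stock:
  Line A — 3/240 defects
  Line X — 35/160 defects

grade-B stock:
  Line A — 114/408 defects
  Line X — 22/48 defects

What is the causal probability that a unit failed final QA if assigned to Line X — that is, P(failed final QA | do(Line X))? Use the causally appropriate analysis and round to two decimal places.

0.26

The imbalance in component grade arose from how units were allocated, not from anything the line did; and component grade independently affects the outcome. The pooled gap is confounded — condition on component grade.
Standardising Line X to the population component grade mix: 0.287·12/272 + 0.333·35/160 + 0.380·22/48 = 0.260.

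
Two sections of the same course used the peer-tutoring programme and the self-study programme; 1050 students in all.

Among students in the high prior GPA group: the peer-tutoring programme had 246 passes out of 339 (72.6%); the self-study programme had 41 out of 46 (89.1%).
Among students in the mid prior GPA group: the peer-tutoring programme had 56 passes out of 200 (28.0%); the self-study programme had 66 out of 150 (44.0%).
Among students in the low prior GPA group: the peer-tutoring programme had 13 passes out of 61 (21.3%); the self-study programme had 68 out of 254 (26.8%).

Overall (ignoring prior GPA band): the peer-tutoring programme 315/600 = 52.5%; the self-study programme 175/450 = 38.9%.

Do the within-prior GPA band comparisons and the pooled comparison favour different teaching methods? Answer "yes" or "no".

Within each prior GPA band level (high prior GPA 72.6% vs 89.1%; mid prior GPA 28.0% vs 44.0%; low prior GPA 21.3% vs 26.8%), the self-study programme has the higher rate every time. Pooled: 52.5% vs 38.9% — the peer-tutoring programme has the higher rate overall. The two comparisons disagree.

yes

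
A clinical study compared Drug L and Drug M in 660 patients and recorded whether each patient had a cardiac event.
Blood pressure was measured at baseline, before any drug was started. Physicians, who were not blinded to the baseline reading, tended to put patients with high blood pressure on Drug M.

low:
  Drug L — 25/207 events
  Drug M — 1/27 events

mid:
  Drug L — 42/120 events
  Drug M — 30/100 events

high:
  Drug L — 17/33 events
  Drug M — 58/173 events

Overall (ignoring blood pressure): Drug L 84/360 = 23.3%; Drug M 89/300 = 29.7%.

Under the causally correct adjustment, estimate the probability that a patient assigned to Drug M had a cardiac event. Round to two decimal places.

Drug M is lower inside every blood pressure stratum but Drug L is lower in aggregate. Whether to stratify depends on how blood pressure relates to the drug.
Blood pressure satisfies the back-door criterion: it is not a descendant of the drug, and it blocks the spurious path from drug to outcome. Adjusting for it (i.e., using the within-blood pressure rates) gives the causal effect.
Standardising Drug M to the population blood pressure mix: 0.355·1/27 + 0.333·30/100 + 0.312·58/173 = 0.218.

0.22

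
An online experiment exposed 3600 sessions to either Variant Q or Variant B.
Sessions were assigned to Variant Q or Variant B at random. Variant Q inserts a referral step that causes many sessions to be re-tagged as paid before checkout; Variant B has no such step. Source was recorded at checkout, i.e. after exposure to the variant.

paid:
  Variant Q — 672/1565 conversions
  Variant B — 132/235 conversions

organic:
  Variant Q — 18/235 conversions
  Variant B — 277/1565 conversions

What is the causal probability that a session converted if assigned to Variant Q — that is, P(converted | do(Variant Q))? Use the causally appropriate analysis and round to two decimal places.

0.38

The stratified and pooled comparisons disagree (Variant B wins within each traffic source; Variant Q wins overall), so the answer turns on the causal role of traffic source.
Traffic source lies on the pathway variant → traffic source → outcome, so adjusting for it blocks the indirect effect. For the total causal effect of variant, use the unadjusted pooled rates.
So P(outcome | do(Variant Q)) is just the pooled rate for Variant Q: 690/1800 = 0.383.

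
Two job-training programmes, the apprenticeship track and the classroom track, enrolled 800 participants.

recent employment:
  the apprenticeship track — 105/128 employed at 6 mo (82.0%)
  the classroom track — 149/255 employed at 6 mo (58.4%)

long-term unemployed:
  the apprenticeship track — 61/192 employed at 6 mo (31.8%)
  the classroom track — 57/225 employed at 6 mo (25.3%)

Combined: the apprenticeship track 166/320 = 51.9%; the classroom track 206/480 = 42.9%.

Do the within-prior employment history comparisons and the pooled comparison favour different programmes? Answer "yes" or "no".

no

Within each prior employment history level (recent employment 82.0% vs 58.4%; long-term unemployed 31.8% vs 25.3%), the apprenticeship track has the higher rate every time. Pooled: 51.9% vs 42.9% — the apprenticeship track has the higher rate overall. They agree.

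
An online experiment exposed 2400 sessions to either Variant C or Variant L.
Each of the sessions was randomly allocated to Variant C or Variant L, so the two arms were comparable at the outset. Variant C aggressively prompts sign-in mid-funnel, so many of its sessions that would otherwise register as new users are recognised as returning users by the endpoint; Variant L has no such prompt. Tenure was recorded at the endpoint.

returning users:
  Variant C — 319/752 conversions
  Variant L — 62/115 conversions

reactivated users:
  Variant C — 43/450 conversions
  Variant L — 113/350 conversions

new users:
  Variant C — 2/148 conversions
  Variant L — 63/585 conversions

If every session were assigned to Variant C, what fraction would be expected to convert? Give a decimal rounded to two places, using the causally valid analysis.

User tenure lies on the pathway variant → user tenure → outcome, so adjusting for it blocks the indirect effect. For the total causal effect of variant, use the unadjusted pooled rates.
So P(outcome | do(Variant C)) is just the pooled rate for Variant C: 364/1350 = 0.270.

0.27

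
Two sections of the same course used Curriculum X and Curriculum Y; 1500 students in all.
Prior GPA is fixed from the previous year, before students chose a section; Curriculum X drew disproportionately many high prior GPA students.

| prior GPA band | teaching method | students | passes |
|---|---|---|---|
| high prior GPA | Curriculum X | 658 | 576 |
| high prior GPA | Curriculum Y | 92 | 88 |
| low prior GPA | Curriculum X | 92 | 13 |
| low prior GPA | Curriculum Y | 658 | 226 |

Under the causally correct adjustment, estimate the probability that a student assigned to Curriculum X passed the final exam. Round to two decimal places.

0.51

The prior GPA band-specific comparison favours Curriculum Y throughout, but the pooled figures favour Curriculum X. The question is whether to condition on prior GPA band.
Nothing the teaching method does changes prior GPA band; the imbalance is an allocation artefact. With prior GPA band also predicting the outcome, the pooled figure is confounded, and the within-stratum comparison is the causal one.
Standardising Curriculum X to the population prior GPA band mix: 0.500·576/658 + 0.500·13/92 = 0.508.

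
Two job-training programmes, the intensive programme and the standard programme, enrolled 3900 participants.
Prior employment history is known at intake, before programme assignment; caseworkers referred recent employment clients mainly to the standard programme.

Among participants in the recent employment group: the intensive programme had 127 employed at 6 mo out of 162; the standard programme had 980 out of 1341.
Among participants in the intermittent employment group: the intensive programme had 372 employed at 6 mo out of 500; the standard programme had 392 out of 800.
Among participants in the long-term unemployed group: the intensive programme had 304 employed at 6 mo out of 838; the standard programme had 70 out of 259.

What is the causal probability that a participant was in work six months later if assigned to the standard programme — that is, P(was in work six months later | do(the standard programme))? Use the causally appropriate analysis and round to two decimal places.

0.52

The prior employment history-specific comparison favours the intensive programme throughout, but the pooled figures favour the standard programme. The question is whether to condition on prior employment history.
Prior employment history is set before the programme has any effect — it is not caused by the programme — and it independently drives the outcome. That makes it a confounder, so the causal comparison is within prior employment history levels.
Standardising the standard programme to the population prior employment history mix: 0.385·980/1341 + 0.333·392/800 + 0.281·70/259 = 0.521.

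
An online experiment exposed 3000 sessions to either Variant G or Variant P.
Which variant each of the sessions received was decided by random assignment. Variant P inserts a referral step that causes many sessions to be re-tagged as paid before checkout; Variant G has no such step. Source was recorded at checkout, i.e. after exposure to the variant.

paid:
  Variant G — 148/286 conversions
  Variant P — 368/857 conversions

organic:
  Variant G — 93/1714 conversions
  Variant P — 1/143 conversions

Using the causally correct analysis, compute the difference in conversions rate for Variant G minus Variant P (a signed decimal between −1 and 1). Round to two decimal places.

Within every traffic source level Variant G has the higher rate, yet pooled Variant P does — Simpson's reversal.
Traffic source here is a post-treatment variable shaped by the variant; conditioning on it would introduce bias rather than remove it. The overall comparison is the causal one.
The causal difference is the pooled difference: 0.120 − 0.369 = -0.248.

-0.25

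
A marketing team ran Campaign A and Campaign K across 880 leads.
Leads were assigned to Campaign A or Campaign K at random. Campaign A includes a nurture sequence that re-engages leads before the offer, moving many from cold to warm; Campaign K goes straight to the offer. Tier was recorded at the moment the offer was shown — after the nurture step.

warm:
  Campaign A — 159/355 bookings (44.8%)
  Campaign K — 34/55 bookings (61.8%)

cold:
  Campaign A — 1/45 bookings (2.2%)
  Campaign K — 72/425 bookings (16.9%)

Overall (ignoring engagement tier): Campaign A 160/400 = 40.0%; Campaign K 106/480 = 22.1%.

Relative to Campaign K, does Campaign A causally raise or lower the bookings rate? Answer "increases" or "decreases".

increases

Engagement tier is recorded after the campaign and is itself shifted by it — it sits on the causal path from campaign to outcome. Conditioning on a mediator would strip out part of the effect we want; the pooled comparison gives the total causal effect.
Pooled: Campaign A 40.0% vs Campaign K 22.1%; Campaign A is higher overall.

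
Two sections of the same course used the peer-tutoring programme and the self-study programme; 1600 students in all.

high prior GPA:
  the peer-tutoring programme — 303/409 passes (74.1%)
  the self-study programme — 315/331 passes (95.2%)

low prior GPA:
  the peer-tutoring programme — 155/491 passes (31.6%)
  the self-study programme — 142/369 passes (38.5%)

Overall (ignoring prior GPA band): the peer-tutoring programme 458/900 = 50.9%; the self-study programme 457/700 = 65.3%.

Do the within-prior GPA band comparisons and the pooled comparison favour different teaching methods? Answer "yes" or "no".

Within each prior GPA band level (high prior GPA 74.1% vs 95.2%; low prior GPA 31.6% vs 38.5%), the self-study programme has the higher rate every time. Pooled: 50.9% vs 65.3% — the self-study programme has the higher rate overall. They agree.

no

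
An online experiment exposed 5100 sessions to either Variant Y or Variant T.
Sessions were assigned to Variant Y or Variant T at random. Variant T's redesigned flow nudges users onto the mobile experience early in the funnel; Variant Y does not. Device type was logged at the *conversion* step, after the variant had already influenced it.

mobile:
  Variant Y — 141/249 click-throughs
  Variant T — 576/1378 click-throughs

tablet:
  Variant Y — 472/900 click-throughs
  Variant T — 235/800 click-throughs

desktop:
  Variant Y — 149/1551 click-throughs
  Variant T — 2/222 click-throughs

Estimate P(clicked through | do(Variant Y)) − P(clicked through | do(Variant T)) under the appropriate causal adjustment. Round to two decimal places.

-0.06

Device type is downstream of the variant. One should not condition on a consequence of treatment, so the overall rates are the right comparison.
The causal difference is the pooled difference: 0.282 − 0.339 = -0.057.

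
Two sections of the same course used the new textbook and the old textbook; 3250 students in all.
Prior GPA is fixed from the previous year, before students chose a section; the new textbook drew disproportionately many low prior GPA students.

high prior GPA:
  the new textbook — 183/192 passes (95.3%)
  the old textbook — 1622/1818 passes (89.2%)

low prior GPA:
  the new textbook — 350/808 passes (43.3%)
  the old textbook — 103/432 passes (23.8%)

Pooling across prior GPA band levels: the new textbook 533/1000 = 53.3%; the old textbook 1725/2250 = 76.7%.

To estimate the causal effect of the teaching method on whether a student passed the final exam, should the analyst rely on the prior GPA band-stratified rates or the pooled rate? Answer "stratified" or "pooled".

stratified

Since prior GPA band is a pre-existing factor (not a product of the teaching method) and it affects the outcome on its own, it is a confounder. The stratified rates, not the pooled rate, identify the causal effect.
Within each level — high prior GPA: 95.3% vs 89.2%; low prior GPA: 43.3% vs 23.8% — the new textbook is higher every time.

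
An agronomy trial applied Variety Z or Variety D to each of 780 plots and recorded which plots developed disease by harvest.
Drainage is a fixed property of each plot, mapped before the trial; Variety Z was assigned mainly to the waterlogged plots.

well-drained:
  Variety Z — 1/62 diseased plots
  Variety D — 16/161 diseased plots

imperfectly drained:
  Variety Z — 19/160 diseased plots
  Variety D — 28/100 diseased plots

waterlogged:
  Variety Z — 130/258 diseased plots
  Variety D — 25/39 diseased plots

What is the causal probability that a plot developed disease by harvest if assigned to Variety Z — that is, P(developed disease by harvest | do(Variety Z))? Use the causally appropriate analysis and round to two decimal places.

Nothing the variety does changes field drainage; the imbalance is an allocation artefact. With field drainage also predicting the outcome, the pooled figure is confounded, and the within-stratum comparison is the causal one.
Standardising Variety Z to the population field drainage mix: 0.286·1/62 + 0.333·19/160 + 0.381·130/258 = 0.236.

0.24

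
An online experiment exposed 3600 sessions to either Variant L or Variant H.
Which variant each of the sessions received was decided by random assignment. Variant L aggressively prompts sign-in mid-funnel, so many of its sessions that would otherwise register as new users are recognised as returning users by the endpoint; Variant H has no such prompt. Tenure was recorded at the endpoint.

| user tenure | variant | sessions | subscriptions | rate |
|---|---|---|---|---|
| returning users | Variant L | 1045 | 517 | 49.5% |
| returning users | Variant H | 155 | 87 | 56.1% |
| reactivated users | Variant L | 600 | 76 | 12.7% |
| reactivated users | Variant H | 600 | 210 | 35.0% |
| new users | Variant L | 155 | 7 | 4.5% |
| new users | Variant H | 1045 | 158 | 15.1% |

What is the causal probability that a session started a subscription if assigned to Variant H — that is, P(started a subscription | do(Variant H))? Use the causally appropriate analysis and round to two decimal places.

The user tenure-specific comparison favours Variant H throughout, but the pooled figures favour Variant L. The question is whether to condition on user tenure.
The distribution of user tenure is itself part of what the variant does — it is an intermediate outcome. Holding it fixed would remove that part of the effect; the total effect is the pooled difference.
So P(outcome | do(Variant H)) is just the pooled rate for Variant H: 455/1800 = 0.253.

0.25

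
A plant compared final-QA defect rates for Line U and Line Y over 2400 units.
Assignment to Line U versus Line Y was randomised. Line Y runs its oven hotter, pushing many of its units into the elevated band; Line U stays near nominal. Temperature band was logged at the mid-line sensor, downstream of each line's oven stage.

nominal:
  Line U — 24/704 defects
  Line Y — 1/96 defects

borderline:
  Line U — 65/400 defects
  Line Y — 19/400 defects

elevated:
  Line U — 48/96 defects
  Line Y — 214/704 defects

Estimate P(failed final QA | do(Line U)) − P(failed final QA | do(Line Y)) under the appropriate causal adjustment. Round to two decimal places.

-0.08

Line Y is lower inside every in-process temperature band stratum but Line U is lower in aggregate. Whether to stratify depends on how in-process temperature band relates to the line.
In-process temperature band lies on the pathway line → in-process temperature band → outcome, so adjusting for it blocks the indirect effect. For the total causal effect of line, use the unadjusted pooled rates.
The causal difference is the pooled difference: 0.114 − 0.195 = -0.081.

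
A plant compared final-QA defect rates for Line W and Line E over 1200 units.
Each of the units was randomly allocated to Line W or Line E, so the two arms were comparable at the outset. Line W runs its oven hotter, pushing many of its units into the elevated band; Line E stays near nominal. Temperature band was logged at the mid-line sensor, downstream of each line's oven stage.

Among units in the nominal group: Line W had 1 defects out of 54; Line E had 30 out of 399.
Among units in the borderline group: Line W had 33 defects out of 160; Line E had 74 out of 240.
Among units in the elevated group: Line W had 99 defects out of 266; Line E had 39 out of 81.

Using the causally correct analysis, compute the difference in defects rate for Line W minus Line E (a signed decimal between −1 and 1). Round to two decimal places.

+0.08

The stratified and pooled comparisons disagree (Line W wins within each in-process temperature band; Line E wins overall), so the answer turns on the causal role of in-process temperature band.
Because the line influences in-process temperature band, in-process temperature band is a post-treatment mediator, not a confounder. Stratifying on it would bias the estimate; the causal effect is the crude pooled difference.
The causal difference is the pooled difference: 0.277 − 0.199 = +0.078.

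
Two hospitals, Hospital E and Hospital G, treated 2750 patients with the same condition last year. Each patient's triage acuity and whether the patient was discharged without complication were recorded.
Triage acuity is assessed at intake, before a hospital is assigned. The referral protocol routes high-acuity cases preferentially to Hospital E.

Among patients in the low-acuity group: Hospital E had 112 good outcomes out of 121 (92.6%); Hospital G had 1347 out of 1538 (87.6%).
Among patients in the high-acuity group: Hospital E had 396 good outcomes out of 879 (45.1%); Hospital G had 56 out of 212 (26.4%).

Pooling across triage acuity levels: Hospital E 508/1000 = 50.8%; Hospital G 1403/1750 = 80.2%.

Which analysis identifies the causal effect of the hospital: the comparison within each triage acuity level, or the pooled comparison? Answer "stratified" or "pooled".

stratified

The triage acuity-specific comparison favours Hospital E throughout, but the pooled figures favour Hospital G. The question is whether to condition on triage acuity.
Triage acuity differs across hospitals for reasons unrelated to any effect of the hospital itself, and it separately predicts the outcome — a classic confounder. We must compare within triage acuity levels.
Within each level — low-acuity: 92.6% vs 87.6%; high-acuity: 45.1% vs 26.4% — Hospital E is higher every time.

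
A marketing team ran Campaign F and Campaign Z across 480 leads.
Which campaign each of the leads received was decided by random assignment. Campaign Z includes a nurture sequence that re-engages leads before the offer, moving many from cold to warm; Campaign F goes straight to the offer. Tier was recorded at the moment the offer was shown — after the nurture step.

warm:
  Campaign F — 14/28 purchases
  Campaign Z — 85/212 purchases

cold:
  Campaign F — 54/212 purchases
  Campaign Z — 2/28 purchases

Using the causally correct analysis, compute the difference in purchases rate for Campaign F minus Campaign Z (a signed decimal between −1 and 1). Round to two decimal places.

-0.08

Stratifying would compare campaigns among leads the campaigns themselves sorted into engagement tier groups — a form of selection on an intermediate. The unconditioned pooled rates give the total causal effect.
The causal difference is the pooled difference: 0.283 − 0.362 = -0.079.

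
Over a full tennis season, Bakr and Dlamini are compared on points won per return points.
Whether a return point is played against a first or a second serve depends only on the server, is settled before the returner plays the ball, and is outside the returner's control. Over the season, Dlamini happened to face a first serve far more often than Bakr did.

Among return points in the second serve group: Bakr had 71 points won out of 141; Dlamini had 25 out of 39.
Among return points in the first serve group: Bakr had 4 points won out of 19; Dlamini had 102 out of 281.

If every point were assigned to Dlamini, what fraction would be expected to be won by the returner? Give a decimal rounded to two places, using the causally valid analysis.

Serve type differs across players for reasons unrelated to any effect of the player itself, and it separately predicts the outcome — a classic confounder. We must compare within serve type levels.
Standardising Dlamini to the population serve type mix: 0.375·25/39 + 0.625·102/281 = 0.467.

0.47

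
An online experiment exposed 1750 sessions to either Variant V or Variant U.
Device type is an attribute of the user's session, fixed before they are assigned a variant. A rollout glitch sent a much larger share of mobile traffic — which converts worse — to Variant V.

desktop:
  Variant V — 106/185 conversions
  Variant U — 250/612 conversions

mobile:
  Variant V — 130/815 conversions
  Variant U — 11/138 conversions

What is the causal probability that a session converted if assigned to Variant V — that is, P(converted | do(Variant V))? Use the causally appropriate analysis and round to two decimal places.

0.35

Device type satisfies the back-door criterion: it is not a descendant of the variant, and it blocks the spurious path from variant to outcome. Adjusting for it (i.e., using the within-device type rates) gives the causal effect.
Standardising Variant V to the population device type mix: 0.455·106/185 + 0.545·130/815 = 0.348.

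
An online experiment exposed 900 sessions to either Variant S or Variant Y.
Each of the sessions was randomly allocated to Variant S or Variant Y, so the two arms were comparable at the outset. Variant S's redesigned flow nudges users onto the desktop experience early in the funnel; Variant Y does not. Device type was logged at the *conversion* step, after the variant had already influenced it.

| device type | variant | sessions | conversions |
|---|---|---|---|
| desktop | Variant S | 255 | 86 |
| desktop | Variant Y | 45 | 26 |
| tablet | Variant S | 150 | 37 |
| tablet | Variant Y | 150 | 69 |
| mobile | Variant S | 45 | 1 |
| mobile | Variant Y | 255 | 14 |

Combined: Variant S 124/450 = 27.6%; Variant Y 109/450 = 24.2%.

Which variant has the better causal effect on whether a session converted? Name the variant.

Variant S

Stratifying would compare variants among sessions the variants themselves sorted into device type groups — a form of selection on an intermediate. The unconditioned pooled rates give the total causal effect.
Pooled: Variant S 27.6% vs Variant Y 24.2%; Variant S is higher overall.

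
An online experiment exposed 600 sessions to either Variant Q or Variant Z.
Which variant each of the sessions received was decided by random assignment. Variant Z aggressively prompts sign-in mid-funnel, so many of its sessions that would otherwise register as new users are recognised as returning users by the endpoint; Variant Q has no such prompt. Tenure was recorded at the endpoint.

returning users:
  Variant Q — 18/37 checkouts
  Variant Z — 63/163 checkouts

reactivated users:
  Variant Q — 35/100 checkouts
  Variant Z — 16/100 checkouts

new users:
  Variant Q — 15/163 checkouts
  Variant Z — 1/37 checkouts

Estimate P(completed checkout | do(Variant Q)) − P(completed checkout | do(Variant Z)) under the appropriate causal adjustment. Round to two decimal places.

-0.04

Variant Q is higher inside every user tenure stratum but Variant Z is higher in aggregate. Whether to stratify depends on how user tenure relates to the variant.
User tenure here is a post-treatment variable shaped by the variant; conditioning on it would introduce bias rather than remove it. The overall comparison is the causal one.
The causal difference is the pooled difference: 0.227 − 0.267 = -0.040.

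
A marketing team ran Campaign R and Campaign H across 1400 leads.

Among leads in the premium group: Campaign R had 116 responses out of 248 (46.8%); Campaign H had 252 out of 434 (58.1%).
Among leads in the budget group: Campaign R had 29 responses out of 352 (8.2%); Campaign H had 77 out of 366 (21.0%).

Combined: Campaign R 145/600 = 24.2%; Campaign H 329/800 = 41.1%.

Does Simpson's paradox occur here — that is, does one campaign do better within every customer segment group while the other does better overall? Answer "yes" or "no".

no

Within each customer segment level (premium 46.8% vs 58.1%; budget 8.2% vs 21.0%), Campaign H has the higher rate every time. Pooled: 24.2% vs 41.1% — Campaign H has the higher rate overall. They agree.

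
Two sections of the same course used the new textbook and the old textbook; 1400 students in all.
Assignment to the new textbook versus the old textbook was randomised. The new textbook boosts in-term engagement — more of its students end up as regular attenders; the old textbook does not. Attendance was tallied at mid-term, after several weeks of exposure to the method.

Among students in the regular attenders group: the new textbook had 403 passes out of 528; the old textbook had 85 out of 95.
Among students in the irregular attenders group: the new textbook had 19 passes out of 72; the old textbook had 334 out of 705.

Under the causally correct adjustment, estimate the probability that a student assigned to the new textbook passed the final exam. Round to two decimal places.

0.70

Mid-term attendance is recorded after the teaching method and is itself shifted by it — it sits on the causal path from teaching method to outcome. Conditioning on a mediator would strip out part of the effect we want; the pooled comparison gives the total causal effect.
So P(outcome | do(the new textbook)) is just the pooled rate for the new textbook: 422/600 = 0.703.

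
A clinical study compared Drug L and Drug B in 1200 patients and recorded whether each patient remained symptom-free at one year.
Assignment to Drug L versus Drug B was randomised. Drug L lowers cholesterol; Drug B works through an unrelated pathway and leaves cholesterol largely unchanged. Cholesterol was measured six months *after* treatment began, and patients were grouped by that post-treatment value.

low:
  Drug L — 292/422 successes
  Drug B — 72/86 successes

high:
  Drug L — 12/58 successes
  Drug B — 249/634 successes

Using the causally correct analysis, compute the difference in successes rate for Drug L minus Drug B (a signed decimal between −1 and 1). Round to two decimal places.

Within every cholesterol level Drug B has the higher rate, yet pooled Drug L does — Simpson's reversal.
Because the drug influences cholesterol, cholesterol is a post-treatment mediator, not a confounder. Stratifying on it would bias the estimate; the causal effect is the crude pooled difference.
The causal difference is the pooled difference: 0.633 − 0.446 = +0.188.

+0.19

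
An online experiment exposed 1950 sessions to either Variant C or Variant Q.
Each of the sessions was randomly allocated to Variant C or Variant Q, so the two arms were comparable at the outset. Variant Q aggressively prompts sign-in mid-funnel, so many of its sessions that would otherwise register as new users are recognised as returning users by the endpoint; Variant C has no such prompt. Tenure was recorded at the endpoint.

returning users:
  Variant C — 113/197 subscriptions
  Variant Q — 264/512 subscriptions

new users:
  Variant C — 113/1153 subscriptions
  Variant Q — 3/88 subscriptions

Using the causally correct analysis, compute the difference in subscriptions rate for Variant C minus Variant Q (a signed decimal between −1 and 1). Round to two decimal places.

Variant C is higher inside every user tenure stratum but Variant Q is higher in aggregate. Whether to stratify depends on how user tenure relates to the variant.
User tenure is recorded after the variant and is itself shifted by it — it sits on the causal path from variant to outcome. Conditioning on a mediator would strip out part of the effect we want; the pooled comparison gives the total causal effect.
The causal difference is the pooled difference: 0.167 − 0.445 = -0.278.

-0.28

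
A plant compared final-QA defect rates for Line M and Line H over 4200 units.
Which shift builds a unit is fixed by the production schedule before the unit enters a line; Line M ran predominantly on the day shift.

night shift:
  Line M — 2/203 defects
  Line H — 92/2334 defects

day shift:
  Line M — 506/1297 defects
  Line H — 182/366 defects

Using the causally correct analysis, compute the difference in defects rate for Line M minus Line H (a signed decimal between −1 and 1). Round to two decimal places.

-0.06

Within every shift level Line M has the lower rate, yet pooled Line H does — Simpson's reversal.
Shift differs across lines for reasons unrelated to any effect of the line itself, and it separately predicts the outcome — a classic confounder. We must compare within shift levels.
Adjusting over the population distribution of shift: 0.604·(0.010−0.039) + 0.396·(0.390−0.497) = -0.060.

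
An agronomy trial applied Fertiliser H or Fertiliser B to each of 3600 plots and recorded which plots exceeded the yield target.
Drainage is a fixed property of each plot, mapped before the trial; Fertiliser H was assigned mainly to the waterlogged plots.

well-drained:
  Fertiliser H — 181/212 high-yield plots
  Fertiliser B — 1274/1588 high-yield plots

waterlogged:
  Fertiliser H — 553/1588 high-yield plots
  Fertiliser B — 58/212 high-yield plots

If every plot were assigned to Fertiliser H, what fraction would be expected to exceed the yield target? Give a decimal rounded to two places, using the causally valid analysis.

Nothing the fertiliser does changes field drainage; the imbalance is an allocation artefact. With field drainage also predicting the outcome, the pooled figure is confounded, and the within-stratum comparison is the causal one.
Standardising Fertiliser H to the population field drainage mix: 0.500·181/212 + 0.500·553/1588 = 0.601.

0.60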